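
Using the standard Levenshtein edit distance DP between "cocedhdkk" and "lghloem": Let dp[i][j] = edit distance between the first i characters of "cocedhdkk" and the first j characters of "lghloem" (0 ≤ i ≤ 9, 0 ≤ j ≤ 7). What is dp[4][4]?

4

   ''  l  g  h  l  o  e  m
''  0  1  2  3  4  5  6  7
 c  1  1  2  3  4  5  6  7
 o  2  2  2  3  4  4  5  6
 c  3  3  3  3  4  5  5  6
 e  4  4  4  4  4  5  5  6
 d  5  5  5  5  5  5  6  6
 h  6  6  6  5  6  6  6  7
 d  7  7  7  6  6  7  7  7
 k  8  8  8  7  7  7  8  8
 k  9  9  9  8  8  8  8  9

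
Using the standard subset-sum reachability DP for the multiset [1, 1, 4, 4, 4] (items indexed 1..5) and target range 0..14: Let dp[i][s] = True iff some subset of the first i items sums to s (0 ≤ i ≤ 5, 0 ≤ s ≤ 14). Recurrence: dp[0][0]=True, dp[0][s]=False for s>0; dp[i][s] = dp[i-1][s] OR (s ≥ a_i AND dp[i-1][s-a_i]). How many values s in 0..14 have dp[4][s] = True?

9

i\s   0   1   2   3   4   5   6   7   8   9  10  11  12  13  14
  0   T   F   F   F   F   F   F   F   F   F   F   F   F   F   F
  1   T   T   F   F   F   F   F   F   F   F   F   F   F   F   F
  2   T   T   T   F   F   F   F   F   F   F   F   F   F   F   F
  3   T   T   T   F   T   T   T   F   F   F   F   F   F   F   F
  4   T   T   T   F   T   T   T   F   T   T   T   F   F   F   F
  5   T   T   T   F   T   T   T   F   T   T   T   F   T   T   T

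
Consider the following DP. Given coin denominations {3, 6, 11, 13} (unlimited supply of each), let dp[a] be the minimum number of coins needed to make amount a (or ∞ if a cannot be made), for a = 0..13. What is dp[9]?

 a  0  1  2  3  4  5  6  7  8  9 10 11 12 13
dp  0  -  -  1  -  -  1  -  -  2  -  1  2  1
(- denotes ∞ / unreachable)

2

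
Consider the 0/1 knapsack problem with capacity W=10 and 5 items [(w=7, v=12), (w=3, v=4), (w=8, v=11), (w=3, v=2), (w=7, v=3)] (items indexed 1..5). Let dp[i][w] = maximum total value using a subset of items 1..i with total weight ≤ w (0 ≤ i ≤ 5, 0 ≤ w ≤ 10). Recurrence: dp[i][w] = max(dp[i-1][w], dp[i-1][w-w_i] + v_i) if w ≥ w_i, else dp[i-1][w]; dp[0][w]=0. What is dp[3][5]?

4

i\w   0   1   2   3   4   5   6   7   8   9  10
  0   0   0   0   0   0   0   0   0   0   0   0
  1   0   0   0   0   0   0   0  12  12  12  12
  2   0   0   0   4   4   4   4  12  12  12  16
  3   0   0   0   4   4   4   4  12  12  12  16
  4   0   0   0   4   4   4   6  12  12  12  16
  5   0   0   0   4   4   4   6  12  12  12  16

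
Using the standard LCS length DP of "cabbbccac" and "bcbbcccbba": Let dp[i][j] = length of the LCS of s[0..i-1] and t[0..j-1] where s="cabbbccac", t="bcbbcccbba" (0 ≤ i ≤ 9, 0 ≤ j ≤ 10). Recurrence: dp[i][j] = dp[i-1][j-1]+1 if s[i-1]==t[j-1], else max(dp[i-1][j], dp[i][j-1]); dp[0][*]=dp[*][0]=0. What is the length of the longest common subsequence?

6

   ''  b  c  b  b  c  c  c  b  b  a
''  0  0  0  0  0  0  0  0  0  0  0
 c  0  0  1  1  1  1  1  1  1  1  1
 a  0  0  1  1  1  1  1  1  1  1  2
 b  0  1  1  2  2  2  2  2  2  2  2
 b  0  1  1  2  3  3  3  3  3  3  3
 b  0  1  1  2  3  3  3  3  4  4  4
 c  0  1  2  2  3  4  4  4  4  4  4
 c  0  1  2  2  3  4  5  5  5  5  5
 a  0  1  2  2  3  4  5  5  5  5  6
 c  0  1  2  2  3  4  5  6  6  6  6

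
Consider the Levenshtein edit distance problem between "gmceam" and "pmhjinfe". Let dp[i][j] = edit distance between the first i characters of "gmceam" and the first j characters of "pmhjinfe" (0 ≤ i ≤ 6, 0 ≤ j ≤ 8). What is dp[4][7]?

6

   ''  p  m  h  j  i  n  f  e
''  0  1  2  3  4  5  6  7  8
 g  1  1  2  3  4  5  6  7  8
 m  2  2  1  2  3  4  5  6  7
 c  3  3  2  2  3  4  5  6  7
 e  4  4  3  3  3  4  5  6  6
 a  5  5  4  4  4  4  5  6  7
 m  6  6  5  5  5  5  5  6  7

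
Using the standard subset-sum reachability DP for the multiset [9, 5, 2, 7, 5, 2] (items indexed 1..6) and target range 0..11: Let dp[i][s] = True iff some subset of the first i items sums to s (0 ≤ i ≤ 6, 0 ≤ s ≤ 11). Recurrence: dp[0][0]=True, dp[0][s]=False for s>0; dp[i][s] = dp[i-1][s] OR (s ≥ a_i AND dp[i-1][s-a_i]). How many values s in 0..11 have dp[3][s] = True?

6

i\s   0   1   2   3   4   5   6   7   8   9  10  11
  0   T   F   F   F   F   F   F   F   F   F   F   F
  1   T   F   F   F   F   F   F   F   F   T   F   F
  2   T   F   F   F   F   T   F   F   F   T   F   F
  3   T   F   T   F   F   T   F   T   F   T   F   T
  4   T   F   T   F   F   T   F   T   F   T   F   T
  5   T   F   T   F   F   T   F   T   F   T   T   T
  6   T   F   T   F   T   T   F   T   F   T   T   T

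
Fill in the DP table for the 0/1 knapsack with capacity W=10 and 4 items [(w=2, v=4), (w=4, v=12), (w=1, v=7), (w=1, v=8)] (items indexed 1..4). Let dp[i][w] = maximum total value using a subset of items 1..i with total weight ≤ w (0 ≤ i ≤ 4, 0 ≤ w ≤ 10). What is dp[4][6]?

27

i\w   0   1   2   3   4   5   6   7   8   9  10
  0   0   0   0   0   0   0   0   0   0   0   0
  1   0   0   4   4   4   4   4   4   4   4   4
  2   0   0   4   4  12  12  16  16  16  16  16
  3   0   7   7  11  12  19  19  23  23  23  23
  4   0   8  15  15  19  20  27  27  31  31  31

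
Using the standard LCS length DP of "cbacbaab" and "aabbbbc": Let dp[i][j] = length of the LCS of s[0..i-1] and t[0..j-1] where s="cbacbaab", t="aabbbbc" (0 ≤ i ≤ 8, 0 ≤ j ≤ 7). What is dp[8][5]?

   ''  a  a  b  b  b  b  c
''  0  0  0  0  0  0  0  0
 c  0  0  0  0  0  0  0  1
 b  0  0  0  1  1  1  1  1
 a  0  1  1  1  1  1  1  1
 c  0  1  1  1  1  1  1  2
 b  0  1  1  2  2  2  2  2
 a  0  1  2  2  2  2  2  2
 a  0  1  2  2  2  2  2  2
 b  0  1  2  3  3  3  3  3

3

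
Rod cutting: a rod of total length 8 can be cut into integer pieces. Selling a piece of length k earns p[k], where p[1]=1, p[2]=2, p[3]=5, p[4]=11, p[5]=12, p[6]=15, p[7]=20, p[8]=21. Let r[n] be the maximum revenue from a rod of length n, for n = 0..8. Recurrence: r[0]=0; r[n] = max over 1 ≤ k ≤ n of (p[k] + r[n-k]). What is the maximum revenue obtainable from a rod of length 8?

   n    0    1    2    3    4    5    6    7    8
r[n]    0    1    2    5   11   12   15   20   22

22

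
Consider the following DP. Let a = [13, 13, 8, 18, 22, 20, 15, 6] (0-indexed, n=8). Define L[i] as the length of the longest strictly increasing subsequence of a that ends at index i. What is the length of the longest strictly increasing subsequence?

   i    0    1    2    3    4    5    6    7
a[i]   13   13    8   18   22   20   15    6
L[i]    1    1    1    2    3    3    2    1

3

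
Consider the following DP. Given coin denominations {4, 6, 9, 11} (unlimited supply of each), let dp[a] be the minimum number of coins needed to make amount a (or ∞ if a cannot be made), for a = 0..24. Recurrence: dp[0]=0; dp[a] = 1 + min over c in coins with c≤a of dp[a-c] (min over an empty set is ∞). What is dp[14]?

3

 a  0  1  2  3  4  5  6  7  8  9 10 11 12 13 14 15 16 17 18 19 20 21 22 23 24
dp  0  -  -  -  1  -  1  -  2  1  2  1  2  2  3  2  3  2  2  3  2  3  2  3  3
(- denotes ∞ / unreachable)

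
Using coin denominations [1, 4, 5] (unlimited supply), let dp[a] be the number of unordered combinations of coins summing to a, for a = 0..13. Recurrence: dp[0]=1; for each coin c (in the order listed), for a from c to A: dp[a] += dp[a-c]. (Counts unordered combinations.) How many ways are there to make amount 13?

8

after  coin     0     1     2     3     4     5     6     7     8     9    10    11    12    13
          1     1     1     1     1     1     1     1     1     1     1     1     1     1     1
          4     1     1     1     1     2     2     2     2     3     3     3     3     4     4
          5     1     1     1     1     2     3     3     3     4     5     6     6     7     8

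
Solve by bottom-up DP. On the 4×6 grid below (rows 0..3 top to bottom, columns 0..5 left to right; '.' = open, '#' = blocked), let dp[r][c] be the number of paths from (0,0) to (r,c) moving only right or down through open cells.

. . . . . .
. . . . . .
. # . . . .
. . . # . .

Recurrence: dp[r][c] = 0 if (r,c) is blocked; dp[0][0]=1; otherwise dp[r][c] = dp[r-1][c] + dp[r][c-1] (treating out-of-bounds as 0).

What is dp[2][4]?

r\c   0   1   2   3   4   5
  0   1   1   1   1   1   1
  1   1   2   3   4   5   6
  2   1   0   3   7  12  18
  3   1   1   4   0  12  30

12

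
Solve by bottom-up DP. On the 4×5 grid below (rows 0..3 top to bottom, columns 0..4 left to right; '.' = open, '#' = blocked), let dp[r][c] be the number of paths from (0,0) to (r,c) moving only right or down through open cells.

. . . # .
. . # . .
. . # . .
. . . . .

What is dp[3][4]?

r\c   0   1   2   3   4
  0   1   1   1   0   0
  1   1   2   0   0   0
  2   1   3   0   0   0
  3   1   4   4   4   4

4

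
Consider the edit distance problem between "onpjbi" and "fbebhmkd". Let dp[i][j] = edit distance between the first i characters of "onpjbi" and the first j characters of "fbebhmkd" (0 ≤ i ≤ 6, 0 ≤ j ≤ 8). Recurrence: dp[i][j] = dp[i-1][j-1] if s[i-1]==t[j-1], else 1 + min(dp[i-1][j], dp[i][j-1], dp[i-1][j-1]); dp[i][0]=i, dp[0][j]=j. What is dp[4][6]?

   ''  f  b  e  b  h  m  k  d
''  0  1  2  3  4  5  6  7  8
 o  1  1  2  3  4  5  6  7  8
 n  2  2  2  3  4  5  6  7  8
 p  3  3  3  3  4  5  6  7  8
 j  4  4  4  4  4  5  6  7  8
 b  5  5  4  5  4  5  6  7  8
 i  6  6  5  5  5  5  6  7  8

6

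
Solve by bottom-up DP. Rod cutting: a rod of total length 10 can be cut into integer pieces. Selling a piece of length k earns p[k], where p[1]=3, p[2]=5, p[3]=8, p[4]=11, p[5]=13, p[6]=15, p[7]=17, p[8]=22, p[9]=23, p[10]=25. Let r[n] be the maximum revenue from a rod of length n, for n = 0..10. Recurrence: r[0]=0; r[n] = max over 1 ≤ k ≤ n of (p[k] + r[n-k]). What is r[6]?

18

   n    0    1    2    3    4    5    6    7    8    9   10
r[n]    0    3    6    9   12   15   18   21   24   27   30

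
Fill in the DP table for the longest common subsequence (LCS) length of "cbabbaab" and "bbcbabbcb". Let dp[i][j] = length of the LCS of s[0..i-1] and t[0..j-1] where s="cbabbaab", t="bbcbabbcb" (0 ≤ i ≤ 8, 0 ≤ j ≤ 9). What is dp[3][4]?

   ''  b  b  c  b  a  b  b  c  b
''  0  0  0  0  0  0  0  0  0  0
 c  0  0  0  1  1  1  1  1  1  1
 b  0  1  1  1  2  2  2  2  2  2
 a  0  1  1  1  2  3  3  3  3  3
 b  0  1  2  2  2  3  4  4  4  4
 b  0  1  2  2  3  3  4  5  5  5
 a  0  1  2  2  3  4  4  5  5  5
 a  0  1  2  2  3  4  4  5  5  5
 b  0  1  2  2  3  4  5  5  5  6

2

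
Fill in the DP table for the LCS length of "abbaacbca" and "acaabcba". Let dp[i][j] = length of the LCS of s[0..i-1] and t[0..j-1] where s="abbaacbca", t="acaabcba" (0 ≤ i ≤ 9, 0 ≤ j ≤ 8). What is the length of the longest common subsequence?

6

   ''  a  c  a  a  b  c  b  a
''  0  0  0  0  0  0  0  0  0
 a  0  1  1  1  1  1  1  1  1
 b  0  1  1  1  1  2  2  2  2
 b  0  1  1  1  1  2  2  3  3
 a  0  1  1  2  2  2  2  3  4
 a  0  1  1  2  3  3  3  3  4
 c  0  1  2  2  3  3  4  4  4
 b  0  1  2  2  3  4  4  5  5
 c  0  1  2  2  3  4  5  5  5
 a  0  1  2  3  3  4  5  5  6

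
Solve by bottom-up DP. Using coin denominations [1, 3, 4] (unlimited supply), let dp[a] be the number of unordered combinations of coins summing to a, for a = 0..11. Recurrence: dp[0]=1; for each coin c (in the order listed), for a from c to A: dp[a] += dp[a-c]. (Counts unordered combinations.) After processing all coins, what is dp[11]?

after  coin     0     1     2     3     4     5     6     7     8     9    10    11
          1     1     1     1     1     1     1     1     1     1     1     1     1
          3     1     1     1     2     2     2     3     3     3     4     4     4
          4     1     1     1     2     3     3     4     5     6     7     8     9

9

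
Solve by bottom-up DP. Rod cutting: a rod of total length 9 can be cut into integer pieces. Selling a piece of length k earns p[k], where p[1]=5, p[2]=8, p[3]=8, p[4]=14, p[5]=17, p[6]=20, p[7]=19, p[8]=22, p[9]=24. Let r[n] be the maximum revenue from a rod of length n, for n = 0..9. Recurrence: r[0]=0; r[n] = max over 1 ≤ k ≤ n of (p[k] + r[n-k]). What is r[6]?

30

   n    0    1    2    3    4    5    6    7    8    9
r[n]    0    5   10   15   20   25   30   35   40   45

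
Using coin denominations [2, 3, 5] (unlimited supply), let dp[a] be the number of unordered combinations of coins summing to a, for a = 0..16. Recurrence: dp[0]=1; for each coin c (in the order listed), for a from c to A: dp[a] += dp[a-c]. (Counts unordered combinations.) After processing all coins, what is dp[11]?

4

after  coin     0     1     2     3     4     5     6     7     8     9    10    11    12    13    14    15    16
          2     1     0     1     0     1     0     1     0     1     0     1     0     1     0     1     0     1
          3     1     0     1     1     1     1     2     1     2     2     2     2     3     2     3     3     3
          5     1     0     1     1     1     2     2     2     3     3     4     4     5     5     6     7     7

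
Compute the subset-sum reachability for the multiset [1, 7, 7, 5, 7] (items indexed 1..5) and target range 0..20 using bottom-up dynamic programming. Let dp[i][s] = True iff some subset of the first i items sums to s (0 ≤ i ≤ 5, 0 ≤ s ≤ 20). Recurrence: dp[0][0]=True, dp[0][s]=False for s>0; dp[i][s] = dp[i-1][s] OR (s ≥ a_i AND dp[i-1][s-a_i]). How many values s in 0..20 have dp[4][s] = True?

12

i\s   0   1   2   3   4   5   6   7   8   9  10  11  12  13  14  15  16  17  18  19  20
  0   T   F   F   F   F   F   F   F   F   F   F   F   F   F   F   F   F   F   F   F   F
  1   T   T   F   F   F   F   F   F   F   F   F   F   F   F   F   F   F   F   F   F   F
  2   T   T   F   F   F   F   F   T   T   F   F   F   F   F   F   F   F   F   F   F   F
  3   T   T   F   F   F   F   F   T   T   F   F   F   F   F   T   T   F   F   F   F   F
  4   T   T   F   F   F   T   T   T   T   F   F   F   T   T   T   T   F   F   F   T   T
  5   T   T   F   F   F   T   T   T   T   F   F   F   T   T   T   T   F   F   F   T   T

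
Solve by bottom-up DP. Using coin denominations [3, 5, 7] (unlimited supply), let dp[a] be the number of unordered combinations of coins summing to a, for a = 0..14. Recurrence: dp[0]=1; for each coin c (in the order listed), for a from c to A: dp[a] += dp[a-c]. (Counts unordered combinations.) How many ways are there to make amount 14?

2

after  coin     0     1     2     3     4     5     6     7     8     9    10    11    12    13    14
          3     1     0     0     1     0     0     1     0     0     1     0     0     1     0     0
          5     1     0     0     1     0     1     1     0     1     1     1     1     1     1     1
          7     1     0     0     1     0     1     1     1     1     1     2     1     2     2     2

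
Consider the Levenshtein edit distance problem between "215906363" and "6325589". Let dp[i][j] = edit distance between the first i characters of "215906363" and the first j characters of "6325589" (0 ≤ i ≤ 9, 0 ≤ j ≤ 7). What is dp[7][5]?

7

   ''  6  3  2  5  5  8  9
''  0  1  2  3  4  5  6  7
 2  1  1  2  2  3  4  5  6
 1  2  2  2  3  3  4  5  6
 5  3  3  3  3  3  3  4  5
 9  4  4  4  4  4  4  4  4
 0  5  5  5  5  5  5  5  5
 6  6  5  6  6  6  6  6  6
 3  7  6  5  6  7  7  7  7
 6  8  7  6  6  7  8  8  8
 3  9  8  7  7  7  8  9  9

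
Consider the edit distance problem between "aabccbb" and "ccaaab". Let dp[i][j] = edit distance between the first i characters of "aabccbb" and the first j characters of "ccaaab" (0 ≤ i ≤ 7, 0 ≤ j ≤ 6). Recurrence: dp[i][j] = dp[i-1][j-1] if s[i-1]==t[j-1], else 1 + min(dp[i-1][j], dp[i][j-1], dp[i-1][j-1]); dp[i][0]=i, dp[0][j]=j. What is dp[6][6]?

   ''  c  c  a  a  a  b
''  0  1  2  3  4  5  6
 a  1  1  2  2  3  4  5
 a  2  2  2  2  2  3  4
 b  3  3  3  3  3  3  3
 c  4  3  3  4  4  4  4
 c  5  4  3  4  5  5  5
 b  6  5  4  4  5  6  5
 b  7  6  5  5  5  6  6

5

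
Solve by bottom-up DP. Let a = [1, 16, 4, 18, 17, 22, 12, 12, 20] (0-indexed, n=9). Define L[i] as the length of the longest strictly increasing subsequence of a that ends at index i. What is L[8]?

4

   i    0    1    2    3    4    5    6    7    8
a[i]    1   16    4   18   17   22   12   12   20
L[i]    1    2    2    3    3    4    3    3    4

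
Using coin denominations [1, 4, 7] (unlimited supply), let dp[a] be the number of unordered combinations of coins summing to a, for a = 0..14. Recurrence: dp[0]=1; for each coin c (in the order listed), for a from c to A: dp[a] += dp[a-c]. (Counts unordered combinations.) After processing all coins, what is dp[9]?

after  coin     0     1     2     3     4     5     6     7     8     9    10    11    12    13    14
          1     1     1     1     1     1     1     1     1     1     1     1     1     1     1     1
          4     1     1     1     1     2     2     2     2     3     3     3     3     4     4     4
          7     1     1     1     1     2     2     2     3     4     4     4     5     6     6     7

4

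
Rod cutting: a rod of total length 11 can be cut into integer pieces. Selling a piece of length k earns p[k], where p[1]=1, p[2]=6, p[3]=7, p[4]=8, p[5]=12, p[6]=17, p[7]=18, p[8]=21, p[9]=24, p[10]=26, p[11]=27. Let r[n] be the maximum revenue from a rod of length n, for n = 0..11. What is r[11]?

   n    0    1    2    3    4    5    6    7    8    9   10   11
r[n]    0    1    6    7   12   13   18   19   24   25   30   31

31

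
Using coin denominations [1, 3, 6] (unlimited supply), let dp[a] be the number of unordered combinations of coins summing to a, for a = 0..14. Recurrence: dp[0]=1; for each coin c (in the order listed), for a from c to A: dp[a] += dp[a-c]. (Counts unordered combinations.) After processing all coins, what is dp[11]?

after  coin     0     1     2     3     4     5     6     7     8     9    10    11    12    13    14
          1     1     1     1     1     1     1     1     1     1     1     1     1     1     1     1
          3     1     1     1     2     2     2     3     3     3     4     4     4     5     5     5
          6     1     1     1     2     2     2     4     4     4     6     6     6     9     9     9

6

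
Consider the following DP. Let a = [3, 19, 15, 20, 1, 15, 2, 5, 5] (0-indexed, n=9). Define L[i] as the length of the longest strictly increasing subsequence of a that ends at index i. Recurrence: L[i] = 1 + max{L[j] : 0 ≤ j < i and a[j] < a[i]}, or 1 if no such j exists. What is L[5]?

2

   i    0    1    2    3    4    5    6    7    8
a[i]    3   19   15   20    1   15    2    5    5
L[i]    1    2    2    3    1    2    2    3    3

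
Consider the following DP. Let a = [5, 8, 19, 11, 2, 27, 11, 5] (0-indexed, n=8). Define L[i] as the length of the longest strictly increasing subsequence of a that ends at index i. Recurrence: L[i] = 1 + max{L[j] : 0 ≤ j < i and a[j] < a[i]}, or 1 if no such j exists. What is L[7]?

   i    0    1    2    3    4    5    6    7
a[i]    5    8   19   11    2   27   11    5
L[i]    1    2    3    3    1    4    3    2

2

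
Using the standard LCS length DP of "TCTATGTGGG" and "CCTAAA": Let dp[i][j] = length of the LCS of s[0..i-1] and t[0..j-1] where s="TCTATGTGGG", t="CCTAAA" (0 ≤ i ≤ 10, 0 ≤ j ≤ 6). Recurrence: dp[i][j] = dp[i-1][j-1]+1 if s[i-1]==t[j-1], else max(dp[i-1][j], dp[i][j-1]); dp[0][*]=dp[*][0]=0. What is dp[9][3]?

2

   ''  C  C  T  A  A  A
''  0  0  0  0  0  0  0
 T  0  0  0  1  1  1  1
 C  0  1  1  1  1  1  1
 T  0  1  1  2  2  2  2
 A  0  1  1  2  3  3  3
 T  0  1  1  2  3  3  3
 G  0  1  1  2  3  3  3
 T  0  1  1  2  3  3  3
 G  0  1  1  2  3  3  3
 G  0  1  1  2  3  3  3
 G  0  1  1  2  3  3  3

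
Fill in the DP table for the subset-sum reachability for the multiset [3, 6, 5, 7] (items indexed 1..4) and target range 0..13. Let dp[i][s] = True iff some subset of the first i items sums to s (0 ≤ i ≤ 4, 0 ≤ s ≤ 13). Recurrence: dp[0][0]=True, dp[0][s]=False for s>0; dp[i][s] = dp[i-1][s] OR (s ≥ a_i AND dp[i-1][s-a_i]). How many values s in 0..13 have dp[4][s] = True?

i\s   0   1   2   3   4   5   6   7   8   9  10  11  12  13
  0   T   F   F   F   F   F   F   F   F   F   F   F   F   F
  1   T   F   F   T   F   F   F   F   F   F   F   F   F   F
  2   T   F   F   T   F   F   T   F   F   T   F   F   F   F
  3   T   F   F   T   F   T   T   F   T   T   F   T   F   F
  4   T   F   F   T   F   T   T   T   T   T   T   T   T   T

11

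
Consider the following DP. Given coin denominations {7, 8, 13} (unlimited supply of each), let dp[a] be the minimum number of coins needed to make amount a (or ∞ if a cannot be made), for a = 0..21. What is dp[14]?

 a  0  1  2  3  4  5  6  7  8  9 10 11 12 13 14 15 16 17 18 19 20 21
dp  0  -  -  -  -  -  -  1  1  -  -  -  -  1  2  2  2  -  -  -  2  2
(- denotes ∞ / unreachable)

2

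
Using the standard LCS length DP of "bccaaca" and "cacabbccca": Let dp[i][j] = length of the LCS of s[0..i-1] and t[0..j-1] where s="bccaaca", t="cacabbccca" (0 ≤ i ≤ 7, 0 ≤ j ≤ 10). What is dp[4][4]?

3

   ''  c  a  c  a  b  b  c  c  c  a
''  0  0  0  0  0  0  0  0  0  0  0
 b  0  0  0  0  0  1  1  1  1  1  1
 c  0  1  1  1  1  1  1  2  2  2  2
 c  0  1  1  2  2  2  2  2  3  3  3
 a  0  1  2  2  3  3  3  3  3  3  4
 a  0  1  2  2  3  3  3  3  3  3  4
 c  0  1  2  3  3  3  3  4  4  4  4
 a  0  1  2  3  4  4  4  4  4  4  5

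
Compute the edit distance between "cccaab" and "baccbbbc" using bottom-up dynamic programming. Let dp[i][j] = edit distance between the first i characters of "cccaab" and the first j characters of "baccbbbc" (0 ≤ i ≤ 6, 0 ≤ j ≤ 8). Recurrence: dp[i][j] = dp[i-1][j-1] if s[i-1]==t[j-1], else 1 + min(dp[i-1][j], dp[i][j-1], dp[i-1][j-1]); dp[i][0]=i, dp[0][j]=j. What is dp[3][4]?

2

   ''  b  a  c  c  b  b  b  c
''  0  1  2  3  4  5  6  7  8
 c  1  1  2  2  3  4  5  6  7
 c  2  2  2  2  2  3  4  5  6
 c  3  3  3  2  2  3  4  5  5
 a  4  4  3  3  3  3  4  5  6
 a  5  5  4  4  4  4  4  5  6
 b  6  5  5  5  5  4  4  4  5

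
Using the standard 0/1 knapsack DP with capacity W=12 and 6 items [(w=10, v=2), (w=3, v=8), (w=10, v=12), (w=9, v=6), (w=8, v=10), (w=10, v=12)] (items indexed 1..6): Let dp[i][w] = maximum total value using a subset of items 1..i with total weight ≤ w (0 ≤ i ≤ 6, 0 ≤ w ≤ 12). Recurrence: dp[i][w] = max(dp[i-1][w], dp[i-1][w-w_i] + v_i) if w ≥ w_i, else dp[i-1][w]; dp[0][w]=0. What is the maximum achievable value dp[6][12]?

18

i\w   0   1   2   3   4   5   6   7   8   9  10  11  12
  0   0   0   0   0   0   0   0   0   0   0   0   0   0
  1   0   0   0   0   0   0   0   0   0   0   2   2   2
  2   0   0   0   8   8   8   8   8   8   8   8   8   8
  3   0   0   0   8   8   8   8   8   8   8  12  12  12
  4   0   0   0   8   8   8   8   8   8   8  12  12  14
  5   0   0   0   8   8   8   8   8  10  10  12  18  18
  6   0   0   0   8   8   8   8   8  10  10  12  18  18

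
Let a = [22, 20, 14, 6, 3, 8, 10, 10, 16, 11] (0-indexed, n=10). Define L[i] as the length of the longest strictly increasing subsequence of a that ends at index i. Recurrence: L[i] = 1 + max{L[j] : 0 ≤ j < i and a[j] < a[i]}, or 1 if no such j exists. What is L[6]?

3

   i    0    1    2    3    4    5    6    7    8    9
a[i]   22   20   14    6    3    8   10   10   16   11
L[i]    1    1    1    1    1    2    3    3    4    4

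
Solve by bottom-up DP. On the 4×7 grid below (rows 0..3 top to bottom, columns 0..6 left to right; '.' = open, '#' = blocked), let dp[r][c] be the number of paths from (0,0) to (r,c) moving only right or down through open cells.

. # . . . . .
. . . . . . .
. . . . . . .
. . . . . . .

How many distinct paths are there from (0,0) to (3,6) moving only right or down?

28

r\c   0   1   2   3   4   5   6
  0   1   0   0   0   0   0   0
  1   1   1   1   1   1   1   1
  2   1   2   3   4   5   6   7
  3   1   3   6  10  15  21  28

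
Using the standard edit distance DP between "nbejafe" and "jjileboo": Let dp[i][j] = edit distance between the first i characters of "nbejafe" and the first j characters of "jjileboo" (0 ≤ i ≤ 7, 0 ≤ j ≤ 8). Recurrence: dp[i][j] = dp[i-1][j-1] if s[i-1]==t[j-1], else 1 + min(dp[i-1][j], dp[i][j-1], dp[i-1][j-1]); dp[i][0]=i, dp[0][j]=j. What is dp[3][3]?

   ''  j  j  i  l  e  b  o  o
''  0  1  2  3  4  5  6  7  8
 n  1  1  2  3  4  5  6  7  8
 b  2  2  2  3  4  5  5  6  7
 e  3  3  3  3  4  4  5  6  7
 j  4  3  3  4  4  5  5  6  7
 a  5  4  4  4  5  5  6  6  7
 f  6  5  5  5  5  6  6  7  7
 e  7  6  6  6  6  5  6  7  8

3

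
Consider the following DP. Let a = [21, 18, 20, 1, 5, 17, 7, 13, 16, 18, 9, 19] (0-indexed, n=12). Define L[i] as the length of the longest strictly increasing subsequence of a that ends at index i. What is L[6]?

3

   i    0    1    2    3    4    5    6    7    8    9   10   11
a[i]   21   18   20    1    5   17    7   13   16   18    9   19
L[i]    1    1    2    1    2    3    3    4    5    6    4    7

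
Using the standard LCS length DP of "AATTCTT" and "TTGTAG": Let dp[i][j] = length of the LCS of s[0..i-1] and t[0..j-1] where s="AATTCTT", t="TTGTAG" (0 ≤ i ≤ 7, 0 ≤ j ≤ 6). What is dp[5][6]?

2

   ''  T  T  G  T  A  G
''  0  0  0  0  0  0  0
 A  0  0  0  0  0  1  1
 A  0  0  0  0  0  1  1
 T  0  1  1  1  1  1  1
 T  0  1  2  2  2  2  2
 C  0  1  2  2  2  2  2
 T  0  1  2  2  3  3  3
 T  0  1  2  2  3  3  3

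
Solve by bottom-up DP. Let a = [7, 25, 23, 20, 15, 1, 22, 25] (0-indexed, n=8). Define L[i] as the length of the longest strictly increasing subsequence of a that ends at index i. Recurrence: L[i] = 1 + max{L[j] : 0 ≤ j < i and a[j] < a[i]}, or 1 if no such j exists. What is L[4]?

   i    0    1    2    3    4    5    6    7
a[i]    7   25   23   20   15    1   22   25
L[i]    1    2    2    2    2    1    3    4

2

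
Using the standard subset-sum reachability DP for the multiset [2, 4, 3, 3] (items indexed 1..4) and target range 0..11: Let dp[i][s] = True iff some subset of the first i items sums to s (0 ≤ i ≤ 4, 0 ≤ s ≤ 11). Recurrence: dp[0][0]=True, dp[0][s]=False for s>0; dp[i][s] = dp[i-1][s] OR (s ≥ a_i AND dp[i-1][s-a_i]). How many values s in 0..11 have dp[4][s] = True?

i\s   0   1   2   3   4   5   6   7   8   9  10  11
  0   T   F   F   F   F   F   F   F   F   F   F   F
  1   T   F   T   F   F   F   F   F   F   F   F   F
  2   T   F   T   F   T   F   T   F   F   F   F   F
  3   T   F   T   T   T   T   T   T   F   T   F   F
  4   T   F   T   T   T   T   T   T   T   T   T   F

10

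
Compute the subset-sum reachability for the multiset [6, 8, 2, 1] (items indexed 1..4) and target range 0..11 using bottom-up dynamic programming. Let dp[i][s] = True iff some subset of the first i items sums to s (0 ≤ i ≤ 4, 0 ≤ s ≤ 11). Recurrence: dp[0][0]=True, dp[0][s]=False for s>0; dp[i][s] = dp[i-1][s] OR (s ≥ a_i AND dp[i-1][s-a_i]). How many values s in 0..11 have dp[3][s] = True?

5

i\s   0   1   2   3   4   5   6   7   8   9  10  11
  0   T   F   F   F   F   F   F   F   F   F   F   F
  1   T   F   F   F   F   F   T   F   F   F   F   F
  2   T   F   F   F   F   F   T   F   T   F   F   F
  3   T   F   T   F   F   F   T   F   T   F   T   F
  4   T   T   T   T   F   F   T   T   T   T   T   T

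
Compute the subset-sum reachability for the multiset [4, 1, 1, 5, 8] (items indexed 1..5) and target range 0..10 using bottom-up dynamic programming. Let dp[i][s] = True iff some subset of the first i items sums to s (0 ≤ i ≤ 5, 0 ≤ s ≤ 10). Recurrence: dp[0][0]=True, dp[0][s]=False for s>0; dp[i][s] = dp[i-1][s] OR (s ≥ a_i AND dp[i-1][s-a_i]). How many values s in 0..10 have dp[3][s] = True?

i\s   0   1   2   3   4   5   6   7   8   9  10
  0   T   F   F   F   F   F   F   F   F   F   F
  1   T   F   F   F   T   F   F   F   F   F   F
  2   T   T   F   F   T   T   F   F   F   F   F
  3   T   T   T   F   T   T   T   F   F   F   F
  4   T   T   T   F   T   T   T   T   F   T   T
  5   T   T   T   F   T   T   T   T   T   T   T

6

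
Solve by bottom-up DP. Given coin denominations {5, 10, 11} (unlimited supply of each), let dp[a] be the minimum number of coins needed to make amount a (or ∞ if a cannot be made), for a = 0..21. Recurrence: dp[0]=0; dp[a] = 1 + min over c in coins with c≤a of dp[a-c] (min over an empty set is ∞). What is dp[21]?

2

 a  0  1  2  3  4  5  6  7  8  9 10 11 12 13 14 15 16 17 18 19 20 21
dp  0  -  -  -  -  1  -  -  -  -  1  1  -  -  -  2  2  -  -  -  2  2
(- denotes ∞ / unreachable)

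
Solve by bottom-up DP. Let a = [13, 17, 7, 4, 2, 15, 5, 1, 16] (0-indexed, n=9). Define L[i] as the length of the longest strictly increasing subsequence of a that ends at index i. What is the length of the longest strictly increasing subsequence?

3

   i    0    1    2    3    4    5    6    7    8
a[i]   13   17    7    4    2   15    5    1   16
L[i]    1    2    1    1    1    2    2    1    3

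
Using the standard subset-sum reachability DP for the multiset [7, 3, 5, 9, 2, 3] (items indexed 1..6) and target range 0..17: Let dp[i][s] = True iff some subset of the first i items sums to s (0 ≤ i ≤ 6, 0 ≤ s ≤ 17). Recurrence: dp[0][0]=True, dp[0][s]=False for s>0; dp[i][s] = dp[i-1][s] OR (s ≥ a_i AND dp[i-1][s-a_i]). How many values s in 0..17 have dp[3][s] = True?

8

i\s   0   1   2   3   4   5   6   7   8   9  10  11  12  13  14  15  16  17
  0   T   F   F   F   F   F   F   F   F   F   F   F   F   F   F   F   F   F
  1   T   F   F   F   F   F   F   T   F   F   F   F   F   F   F   F   F   F
  2   T   F   F   T   F   F   F   T   F   F   T   F   F   F   F   F   F   F
  3   T   F   F   T   F   T   F   T   T   F   T   F   T   F   F   T   F   F
  4   T   F   F   T   F   T   F   T   T   T   T   F   T   F   T   T   T   T
  5   T   F   T   T   F   T   F   T   T   T   T   T   T   F   T   T   T   T
  6   T   F   T   T   F   T   T   T   T   T   T   T   T   T   T   T   T   T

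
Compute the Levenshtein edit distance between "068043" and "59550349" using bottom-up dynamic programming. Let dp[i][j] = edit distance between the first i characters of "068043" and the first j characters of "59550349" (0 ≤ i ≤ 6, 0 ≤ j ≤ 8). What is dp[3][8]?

   ''  5  9  5  5  0  3  4  9
''  0  1  2  3  4  5  6  7  8
 0  1  1  2  3  4  4  5  6  7
 6  2  2  2  3  4  5  5  6  7
 8  3  3  3  3  4  5  6  6  7
 0  4  4  4  4  4  4  5  6  7
 4  5  5  5  5  5  5  5  5  6
 3  6  6  6  6  6  6  5  6  6

7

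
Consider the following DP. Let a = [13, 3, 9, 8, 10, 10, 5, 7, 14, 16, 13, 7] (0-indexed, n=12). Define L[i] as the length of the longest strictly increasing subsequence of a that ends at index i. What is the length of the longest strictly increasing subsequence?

   i    0    1    2    3    4    5    6    7    8    9   10   11
a[i]   13    3    9    8   10   10    5    7   14   16   13    7
L[i]    1    1    2    2    3    3    2    3    4    5    4    3

5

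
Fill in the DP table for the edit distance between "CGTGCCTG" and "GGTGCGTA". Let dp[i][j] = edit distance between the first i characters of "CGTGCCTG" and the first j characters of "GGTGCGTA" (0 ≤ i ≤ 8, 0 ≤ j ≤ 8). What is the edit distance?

   ''  G  G  T  G  C  G  T  A
''  0  1  2  3  4  5  6  7  8
 C  1  1  2  3  4  4  5  6  7
 G  2  1  1  2  3  4  4  5  6
 T  3  2  2  1  2  3  4  4  5
 G  4  3  2  2  1  2  3  4  5
 C  5  4  3  3  2  1  2  3  4
 C  6  5  4  4  3  2  2  3  4
 T  7  6  5  4  4  3  3  2  3
 G  8  7  6  5  4  4  3  3  3

3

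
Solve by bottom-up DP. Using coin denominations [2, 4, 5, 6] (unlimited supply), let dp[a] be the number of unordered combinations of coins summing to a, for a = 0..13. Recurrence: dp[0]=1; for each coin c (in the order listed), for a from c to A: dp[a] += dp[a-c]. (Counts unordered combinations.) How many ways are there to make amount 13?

4

after  coin     0     1     2     3     4     5     6     7     8     9    10    11    12    13
          2     1     0     1     0     1     0     1     0     1     0     1     0     1     0
          4     1     0     1     0     2     0     2     0     3     0     3     0     4     0
          5     1     0     1     0     2     1     2     1     3     2     4     2     5     3
          6     1     0     1     0     2     1     3     1     4     2     6     3     8     4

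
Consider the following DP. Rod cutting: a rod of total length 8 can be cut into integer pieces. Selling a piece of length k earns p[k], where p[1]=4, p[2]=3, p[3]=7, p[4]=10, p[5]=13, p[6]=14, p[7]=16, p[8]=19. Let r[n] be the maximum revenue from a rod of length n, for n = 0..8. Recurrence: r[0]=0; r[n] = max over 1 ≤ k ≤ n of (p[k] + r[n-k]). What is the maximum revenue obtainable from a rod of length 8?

32

   n    0    1    2    3    4    5    6    7    8
r[n]    0    4    8   12   16   20   24   28   32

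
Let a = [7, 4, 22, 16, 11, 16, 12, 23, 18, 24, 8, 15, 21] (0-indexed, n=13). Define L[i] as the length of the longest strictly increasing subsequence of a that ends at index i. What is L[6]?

3

   i    0    1    2    3    4    5    6    7    8    9   10   11   12
a[i]    7    4   22   16   11   16   12   23   18   24    8   15   21
L[i]    1    1    2    2    2    3    3    4    4    5    2    4    5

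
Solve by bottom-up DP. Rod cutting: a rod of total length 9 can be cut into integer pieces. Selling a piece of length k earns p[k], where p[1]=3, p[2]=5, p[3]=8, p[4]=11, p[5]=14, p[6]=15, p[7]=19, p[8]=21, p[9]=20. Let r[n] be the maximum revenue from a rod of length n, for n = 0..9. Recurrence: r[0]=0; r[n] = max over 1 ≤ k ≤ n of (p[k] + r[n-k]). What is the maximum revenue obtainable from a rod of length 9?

   n    0    1    2    3    4    5    6    7    8    9
r[n]    0    3    6    9   12   15   18   21   24   27

27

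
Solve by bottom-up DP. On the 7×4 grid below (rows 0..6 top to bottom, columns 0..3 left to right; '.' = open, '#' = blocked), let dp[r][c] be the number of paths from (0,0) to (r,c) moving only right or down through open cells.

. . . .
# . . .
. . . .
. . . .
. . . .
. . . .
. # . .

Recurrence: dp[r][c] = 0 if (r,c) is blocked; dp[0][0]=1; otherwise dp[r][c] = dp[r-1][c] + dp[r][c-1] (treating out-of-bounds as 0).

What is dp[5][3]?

r\c   0   1   2   3
  0   1   1   1   1
  1   0   1   2   3
  2   0   1   3   6
  3   0   1   4  10
  4   0   1   5  15
  5   0   1   6  21
  6   0   0   6  27

21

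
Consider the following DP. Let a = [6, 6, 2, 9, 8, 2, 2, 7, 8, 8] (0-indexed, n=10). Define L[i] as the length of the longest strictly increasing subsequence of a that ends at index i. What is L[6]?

   i    0    1    2    3    4    5    6    7    8    9
a[i]    6    6    2    9    8    2    2    7    8    8
L[i]    1    1    1    2    2    1    1    2    3    3

1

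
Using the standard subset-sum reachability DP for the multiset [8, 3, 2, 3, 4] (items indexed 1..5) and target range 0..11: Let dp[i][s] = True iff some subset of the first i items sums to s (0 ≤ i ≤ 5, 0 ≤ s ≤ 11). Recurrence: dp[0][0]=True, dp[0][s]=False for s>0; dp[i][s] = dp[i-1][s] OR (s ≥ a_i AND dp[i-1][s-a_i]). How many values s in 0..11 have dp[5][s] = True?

i\s   0   1   2   3   4   5   6   7   8   9  10  11
  0   T   F   F   F   F   F   F   F   F   F   F   F
  1   T   F   F   F   F   F   F   F   T   F   F   F
  2   T   F   F   T   F   F   F   F   T   F   F   T
  3   T   F   T   T   F   T   F   F   T   F   T   T
  4   T   F   T   T   F   T   T   F   T   F   T   T
  5   T   F   T   T   T   T   T   T   T   T   T   T

11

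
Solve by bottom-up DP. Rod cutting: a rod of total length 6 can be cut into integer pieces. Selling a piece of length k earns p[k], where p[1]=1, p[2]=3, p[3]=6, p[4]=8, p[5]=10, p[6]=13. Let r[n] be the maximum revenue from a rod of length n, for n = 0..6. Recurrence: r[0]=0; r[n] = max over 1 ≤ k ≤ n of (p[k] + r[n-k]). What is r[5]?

10

   n    0    1    2    3    4    5    6
r[n]    0    1    3    6    8   10   13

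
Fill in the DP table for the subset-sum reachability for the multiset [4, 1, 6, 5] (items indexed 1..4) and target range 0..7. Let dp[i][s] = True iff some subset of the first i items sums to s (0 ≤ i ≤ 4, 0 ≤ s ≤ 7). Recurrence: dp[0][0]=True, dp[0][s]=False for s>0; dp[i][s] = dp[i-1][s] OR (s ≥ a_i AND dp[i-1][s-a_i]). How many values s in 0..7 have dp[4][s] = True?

i\s   0   1   2   3   4   5   6   7
  0   T   F   F   F   F   F   F   F
  1   T   F   F   F   T   F   F   F
  2   T   T   F   F   T   T   F   F
  3   T   T   F   F   T   T   T   T
  4   T   T   F   F   T   T   T   T

6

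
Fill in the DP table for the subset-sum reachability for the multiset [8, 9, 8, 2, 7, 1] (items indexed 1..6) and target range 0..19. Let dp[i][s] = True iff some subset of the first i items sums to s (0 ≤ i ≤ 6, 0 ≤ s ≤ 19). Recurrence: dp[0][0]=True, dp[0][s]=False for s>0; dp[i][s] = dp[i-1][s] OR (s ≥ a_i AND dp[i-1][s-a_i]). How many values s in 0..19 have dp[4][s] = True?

i\s   0   1   2   3   4   5   6   7   8   9  10  11  12  13  14  15  16  17  18  19
  0   T   F   F   F   F   F   F   F   F   F   F   F   F   F   F   F   F   F   F   F
  1   T   F   F   F   F   F   F   F   T   F   F   F   F   F   F   F   F   F   F   F
  2   T   F   F   F   F   F   F   F   T   T   F   F   F   F   F   F   F   T   F   F
  3   T   F   F   F   F   F   F   F   T   T   F   F   F   F   F   F   T   T   F   F
  4   T   F   T   F   F   F   F   F   T   T   T   T   F   F   F   F   T   T   T   T
  5   T   F   T   F   F   F   F   T   T   T   T   T   F   F   F   T   T   T   T   T
  6   T   T   T   T   F   F   F   T   T   T   T   T   T   F   F   T   T   T   T   T

10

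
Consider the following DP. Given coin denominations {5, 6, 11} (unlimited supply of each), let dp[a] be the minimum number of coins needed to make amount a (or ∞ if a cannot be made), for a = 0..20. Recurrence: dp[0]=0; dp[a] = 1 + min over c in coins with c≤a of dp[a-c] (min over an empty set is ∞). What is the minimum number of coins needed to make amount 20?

4

 a  0  1  2  3  4  5  6  7  8  9 10 11 12 13 14 15 16 17 18 19 20
dp  0  -  -  -  -  1  1  -  -  -  2  1  2  -  -  3  2  2  3  -  4
(- denotes ∞ / unreachable)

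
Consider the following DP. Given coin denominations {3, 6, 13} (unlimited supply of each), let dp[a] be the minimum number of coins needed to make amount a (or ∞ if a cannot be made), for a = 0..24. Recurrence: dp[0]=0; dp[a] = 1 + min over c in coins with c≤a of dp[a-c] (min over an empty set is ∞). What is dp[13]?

1

 a  0  1  2  3  4  5  6  7  8  9 10 11 12 13 14 15 16 17 18 19 20 21 22 23 24
dp  0  -  -  1  -  -  1  -  -  2  -  -  2  1  -  3  2  -  3  2  -  4  3  -  4
(- denotes ∞ / unreachable)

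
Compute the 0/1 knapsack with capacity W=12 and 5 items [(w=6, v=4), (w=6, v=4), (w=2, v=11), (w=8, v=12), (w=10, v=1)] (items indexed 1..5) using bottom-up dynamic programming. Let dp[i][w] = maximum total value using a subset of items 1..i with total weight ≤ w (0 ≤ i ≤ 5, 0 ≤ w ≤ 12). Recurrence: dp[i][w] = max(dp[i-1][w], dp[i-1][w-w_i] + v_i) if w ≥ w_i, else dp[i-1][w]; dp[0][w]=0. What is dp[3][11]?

15

i\w   0   1   2   3   4   5   6   7   8   9  10  11  12
  0   0   0   0   0   0   0   0   0   0   0   0   0   0
  1   0   0   0   0   0   0   4   4   4   4   4   4   4
  2   0   0   0   0   0   0   4   4   4   4   4   4   8
  3   0   0  11  11  11  11  11  11  15  15  15  15  15
  4   0   0  11  11  11  11  11  11  15  15  23  23  23
  5   0   0  11  11  11  11  11  11  15  15  23  23  23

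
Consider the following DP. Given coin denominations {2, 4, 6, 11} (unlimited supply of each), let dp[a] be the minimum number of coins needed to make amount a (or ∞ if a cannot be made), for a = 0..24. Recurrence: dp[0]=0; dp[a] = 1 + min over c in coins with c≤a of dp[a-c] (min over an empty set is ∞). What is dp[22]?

2

 a  0  1  2  3  4  5  6  7  8  9 10 11 12 13 14 15 16 17 18 19 20 21 22 23 24
dp  0  -  1  -  1  -  1  -  2  -  2  1  2  2  3  2  3  2  3  3  4  3  2  3  3
(- denotes ∞ / unreachable)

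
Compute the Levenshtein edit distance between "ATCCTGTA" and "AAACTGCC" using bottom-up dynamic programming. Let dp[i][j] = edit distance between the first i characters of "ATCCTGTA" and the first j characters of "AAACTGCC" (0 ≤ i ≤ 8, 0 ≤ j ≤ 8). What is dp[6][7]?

   ''  A  A  A  C  T  G  C  C
''  0  1  2  3  4  5  6  7  8
 A  1  0  1  2  3  4  5  6  7
 T  2  1  1  2  3  3  4  5  6
 C  3  2  2  2  2  3  4  4  5
 C  4  3  3  3  2  3  4  4  4
 T  5  4  4  4  3  2  3  4  5
 G  6  5  5  5  4  3  2  3  4
 T  7  6  6  6  5  4  3  3  4
 A  8  7  6  6  6  5  4  4  4

3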